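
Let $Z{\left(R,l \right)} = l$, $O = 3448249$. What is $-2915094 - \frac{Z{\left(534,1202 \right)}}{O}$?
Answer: $- \frac{10051969971608}{3448249} \approx -2.9151 \cdot 10^{6}$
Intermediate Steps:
$-2915094 - \frac{Z{\left(534,1202 \right)}}{O} = -2915094 - \frac{1202}{3448249} = - \frac{10051969971608}{3448249}$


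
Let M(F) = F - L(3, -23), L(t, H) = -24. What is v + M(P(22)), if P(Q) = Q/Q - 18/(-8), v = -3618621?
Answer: -14474375/4 ≈ -3.6186e+6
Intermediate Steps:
P(Q) = 13/4 (P(Q) = 1 - 18*(-⅛) = 1 + 9/4 = 13/4)
M(F) = 24 + F (M(F) = F - 1*(-24) = F + 24 = 24 + F)
v + M(P(22)) = -3618621 + (24 + 13/4) = -3618621 + 109/4 = -14474375/4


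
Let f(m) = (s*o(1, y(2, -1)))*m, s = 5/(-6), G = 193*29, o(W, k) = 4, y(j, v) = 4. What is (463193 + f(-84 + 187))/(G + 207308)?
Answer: 1388549/638715 ≈ 2.1740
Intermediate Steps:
G = 5597
s = -⅚ (s = 5*(-⅙) = -⅚ ≈ -0.83333)
f(m) = -10*m/3 (f(m) = (-⅚*4)*m = -10*m/3)
(463193 + f(-84 + 187))/(G + 207308) = (463193 - 10*(-84 + 187)/3)/(5597 + 207308) = (463193 - 10/3*103)/212905 = (463193 - 1030/3)*(1/212905) = (1388549/3)*(1/212905) = 1388549/638715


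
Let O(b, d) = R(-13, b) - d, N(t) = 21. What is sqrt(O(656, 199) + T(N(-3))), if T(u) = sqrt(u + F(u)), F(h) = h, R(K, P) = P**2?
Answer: sqrt(430137 + sqrt(42)) ≈ 655.85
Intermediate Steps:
O(b, d) = b**2 - d
T(u) = sqrt(2)*sqrt(u) (T(u) = sqrt(u + u) = sqrt(2*u) = sqrt(2)*sqrt(u))
sqrt(O(656, 199) + T(N(-3))) = sqrt((656**2 - 1*199) + sqrt(2)*sqrt(21)) = sqrt((430336 - 199) + sqrt(42)) = sqrt(430137 + sqrt(42))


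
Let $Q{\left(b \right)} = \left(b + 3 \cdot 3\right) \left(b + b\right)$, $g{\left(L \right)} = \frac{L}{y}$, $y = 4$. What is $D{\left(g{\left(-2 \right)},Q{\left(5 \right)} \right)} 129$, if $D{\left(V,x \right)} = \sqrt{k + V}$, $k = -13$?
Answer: $\frac{387 i \sqrt{6}}{2} \approx 473.98 i$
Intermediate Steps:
$g{\left(L \right)} = \frac{L}{4}$
$Q{\left(b \right)} = 2 b \left(9 + b\right)$ ($Q{\left(b \right)} = \left(b + 9\right) 2 b = \left(9 + b\right) 2 b = 2 b \left(9 + b\right)$)
$D{\left(V,x \right)} = \sqrt{-13 + V}$
$D{\left(g{\left(-2 \right)},Q{\left(5 \right)} \right)} 129 = \sqrt{-13 + \frac{1}{4} \left(-2\right)} 129 = \sqrt{-13 - \frac{1}{2}} \cdot 129 = \sqrt{- \frac{27}{2}} \cdot 129 = \frac{3 i \sqrt{6}}{2} \cdot 129 = \frac{387 i \sqrt{6}}{2}$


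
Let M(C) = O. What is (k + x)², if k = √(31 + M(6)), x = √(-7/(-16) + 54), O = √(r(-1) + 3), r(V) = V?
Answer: (√871 + 4*√(31 + √2))²/16 ≈ 170.86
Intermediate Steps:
O = √2 (O = √(-1 + 3) = √2 ≈ 1.4142)
M(C) = √2
x = √871/4 (x = √(-7*(-1/16) + 54) = √(7/16 + 54) = √(871/16) = √871/4 ≈ 7.3782)
k = √(31 + √2) ≈ 5.6933
(k + x)² = (√(31 + √2) + √871/4)²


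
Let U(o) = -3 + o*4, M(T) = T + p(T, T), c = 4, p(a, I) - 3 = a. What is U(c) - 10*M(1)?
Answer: -37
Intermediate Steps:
p(a, I) = 3 + a
M(T) = 3 + 2*T (M(T) = T + (3 + T) = 3 + 2*T)
U(o) = -3 + 4*o
U(c) - 10*M(1) = (-3 + 4*4) - 10*(3 + 2*1) = (-3 + 16) - 10*(3 + 2) = 13 - 10*5 = 13 - 50 = -37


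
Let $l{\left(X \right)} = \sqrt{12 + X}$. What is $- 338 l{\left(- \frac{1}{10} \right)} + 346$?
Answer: $346 - \frac{169 \sqrt{1190}}{5} \approx -819.98$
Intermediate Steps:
$- 338 l{\left(- \frac{1}{10} \right)} + 346 = - 338 \sqrt{12 - \frac{1}{10}} + 346 = - 338 \sqrt{\frac{119}{10}} + 346 = - 338 \frac{\sqrt{1190}}{10} + 346 = - \frac{169 \sqrt{1190}}{5} + 346 = 346 - \frac{169 \sqrt{1190}}{5}$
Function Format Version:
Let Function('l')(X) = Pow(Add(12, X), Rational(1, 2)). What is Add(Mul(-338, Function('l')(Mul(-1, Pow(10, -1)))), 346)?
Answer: Add(346, Mul(Rational(-169, 5), Pow(1190, Rational(1, 2)))) ≈ -819.98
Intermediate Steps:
Add(Mul(-338, Function('l')(Mul(-1, Pow(10, -1)))), 346) = Add(Mul(-338, Pow(Add(12, Mul(-1, Pow(10, -1))), Rational(1, 2))), 346) = Add(Mul(-338, Pow(Add(12, Mul(-1, Rational(1, 10))), Rational(1, 2))), 346) = Add(Mul(-338, Pow(Add(12, Rational(-1, 10)), Rational(1, 2))), 346) = Add(Mul(-338, Pow(Rational(119, 10), Rational(1, 2))), 346) = Add(Mul(-338, Mul(Rational(1, 10), Pow(1190, Rational(1, 2)))), 346) = Add(Mul(Rational(-169, 5), Pow(1190, Rational(1, 2))), 346) = Add(346, Mul(Rational(-169, 5), Pow(1190, Rational(1, 2))))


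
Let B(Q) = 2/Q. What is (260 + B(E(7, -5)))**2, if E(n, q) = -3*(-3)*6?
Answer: 49294441/729 ≈ 67619.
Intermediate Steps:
E(n, q) = 54 (E(n, q) = 9*6 = 54)
(260 + B(E(7, -5)))**2 = (260 + 2/54)**2 = (260 + 2*(1/54))**2 = (260 + 1/27)**2 = (7021/27)**2 = 49294441/729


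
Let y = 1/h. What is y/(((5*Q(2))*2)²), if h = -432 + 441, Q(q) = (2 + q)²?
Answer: 1/230400 ≈ 4.3403e-6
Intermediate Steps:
h = 9
y = ⅑ (y = 1/9 = ⅑ ≈ 0.11111)
y/(((5*Q(2))*2)²) = 1/(9*(((5*(2 + 2)²)*2)²)) = 1/(9*(((5*4²)*2)²)) = 1/(9*(((5*16)*2)²)) = 1/(9*((80*2)²)) = 1/(9*(160²)) = (⅑)/25600 = (⅑)*(1/25600) = 1/230400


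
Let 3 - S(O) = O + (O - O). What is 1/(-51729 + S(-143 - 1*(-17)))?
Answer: -1/51600 ≈ -1.9380e-5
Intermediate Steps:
S(O) = 3 - O (S(O) = 3 - (O + (O - O)) = 3 - (O + 0) = 3 - O)
1/(-51729 + S(-143 - 1*(-17))) = 1/(-51729 + (3 - (-143 - 1*(-17)))) = 1/(-51729 + (3 - (-143 + 17))) = 1/(-51729 + (3 - 1*(-126))) = 1/(-51729 + (3 + 126)) = 1/(-51729 + 129) = 1/(-51600) = -1/51600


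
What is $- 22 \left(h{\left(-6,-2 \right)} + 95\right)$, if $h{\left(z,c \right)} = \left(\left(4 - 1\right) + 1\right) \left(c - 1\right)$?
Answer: $-1826$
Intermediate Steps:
$h{\left(z,c \right)} = -4 + 4 c$ ($h{\left(z,c \right)} = \left(\left(4 - 1\right) + 1\right) \left(c - 1\right) = \left(3 + 1\right) \left(-1 + c\right) = 4 \left(-1 + c\right) = -4 + 4 c$)
$- 22 \left(h{\left(-6,-2 \right)} + 95\right) = - 22 \left(\left(-4 + 4 \left(-2\right)\right) + 95\right) = - 22 \left(\left(-4 - 8\right) + 95\right) = - 22 \left(-12 + 95\right) = \left(-22\right) 83 = -1826$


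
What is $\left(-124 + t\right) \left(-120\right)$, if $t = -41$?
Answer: $19800$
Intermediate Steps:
$\left(-124 + t\right) \left(-120\right) = \left(-124 - 41\right) \left(-120\right) = \left(-165\right) \left(-120\right) = 19800$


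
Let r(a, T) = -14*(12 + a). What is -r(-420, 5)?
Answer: -5712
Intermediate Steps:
r(a, T) = -168 - 14*a
-r(-420, 5) = -(-168 - 14*(-420)) = -(-168 + 5880) = -1*5712 = -5712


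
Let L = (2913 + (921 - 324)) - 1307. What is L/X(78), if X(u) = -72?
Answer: -2203/72 ≈ -30.597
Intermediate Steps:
L = 2203 (L = (2913 + 597) - 1307 = 3510 - 1307 = 2203)
L/X(78) = 2203/(-72) = 2203*(-1/72) = -2203/72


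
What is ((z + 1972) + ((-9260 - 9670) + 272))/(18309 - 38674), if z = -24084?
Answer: 8154/4073 ≈ 2.0020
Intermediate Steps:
((z + 1972) + ((-9260 - 9670) + 272))/(18309 - 38674) = ((-24084 + 1972) + ((-9260 - 9670) + 272))/(18309 - 38674) = (-22112 + (-18930 + 272))/(-20365) = (-22112 - 18658)*(-1/20365) = -40770*(-1/20365) = 8154/4073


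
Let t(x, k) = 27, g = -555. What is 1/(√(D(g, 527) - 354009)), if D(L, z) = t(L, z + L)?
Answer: -I*√353982/353982 ≈ -0.0016808*I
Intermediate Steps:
D(L, z) = 27
1/(√(D(g, 527) - 354009)) = 1/(√(27 - 354009)) = 1/(√(-353982)) = 1/(I*√353982) = -I*√353982/353982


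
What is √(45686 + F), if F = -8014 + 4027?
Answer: 7*√851 ≈ 204.20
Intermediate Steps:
F = -3987
√(45686 + F) = √(45686 - 3987) = √41699 = 7*√851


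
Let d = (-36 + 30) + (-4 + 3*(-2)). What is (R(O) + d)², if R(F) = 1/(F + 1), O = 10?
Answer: 30625/121 ≈ 253.10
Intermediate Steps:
R(F) = 1/(1 + F)
d = -16 (d = -6 + (-4 - 6) = -6 - 10 = -16)
(R(O) + d)² = (1/(1 + 10) - 16)² = (1/11 - 16)² = (-175/11)² = 30625/121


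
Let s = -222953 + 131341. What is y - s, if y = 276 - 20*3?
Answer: 91828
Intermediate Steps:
y = 216 (y = 276 - 60 = 216)
s = -91612
y - s = 216 - 1*(-91612) = 216 + 91612 = 91828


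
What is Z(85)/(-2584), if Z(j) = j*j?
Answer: -425/152 ≈ -2.7961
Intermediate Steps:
Z(j) = j**2
Z(85)/(-2584) = 85**2/(-2584) = 7225*(-1/2584) = -425/152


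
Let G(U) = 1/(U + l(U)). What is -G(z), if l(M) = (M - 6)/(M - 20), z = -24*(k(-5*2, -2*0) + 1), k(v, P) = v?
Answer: -14/3039 ≈ -0.0046068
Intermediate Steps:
z = 216 (z = -24*(-5*2 + 1) = -24*(-10 + 1) = -24*(-9) = 216)
l(M) = (-6 + M)/(-20 + M)
G(U) = 1/(U + (-6 + U)/(-20 + U))
-G(z) = -(-20 + 216)/(-6 + 216 + 216*(-20 + 216)) = -196/(-6 + 216 + 216*196) = -196/(-6 + 216 + 42336) = -196/42546 = -1*14/3039 = -14/3039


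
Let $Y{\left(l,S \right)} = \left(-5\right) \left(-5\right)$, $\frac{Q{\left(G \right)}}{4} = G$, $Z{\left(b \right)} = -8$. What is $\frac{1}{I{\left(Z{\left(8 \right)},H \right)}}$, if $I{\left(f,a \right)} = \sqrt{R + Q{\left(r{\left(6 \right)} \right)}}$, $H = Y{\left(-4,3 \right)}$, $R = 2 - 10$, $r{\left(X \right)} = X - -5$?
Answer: $\frac{1}{6} \approx 0.16667$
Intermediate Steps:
$r{\left(X \right)} = 5 + X$ ($r{\left(X \right)} = X + 5 = 5 + X$)
$R = -8$ ($R = 2 - 10 = -8$)
$Q{\left(G \right)} = 4 G$
$Y{\left(l,S \right)} = 25$
$H = 25$
$I{\left(f,a \right)} = 6$ ($I{\left(f,a \right)} = \sqrt{-8 + 4 \left(5 + 6\right)} = \sqrt{-8 + 4 \cdot 11} = \sqrt{-8 + 44} = \sqrt{36} = 6$)
$\frac{1}{I{\left(Z{\left(8 \right)},H \right)}} = \frac{1}{6}$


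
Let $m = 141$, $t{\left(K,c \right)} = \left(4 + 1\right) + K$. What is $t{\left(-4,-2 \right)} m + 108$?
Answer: $249$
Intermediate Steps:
$t{\left(K,c \right)} = 5 + K$
$t{\left(-4,-2 \right)} m + 108 = \left(5 - 4\right) 141 + 108 = 1 \cdot 141 + 108 = 141 + 108 = 249$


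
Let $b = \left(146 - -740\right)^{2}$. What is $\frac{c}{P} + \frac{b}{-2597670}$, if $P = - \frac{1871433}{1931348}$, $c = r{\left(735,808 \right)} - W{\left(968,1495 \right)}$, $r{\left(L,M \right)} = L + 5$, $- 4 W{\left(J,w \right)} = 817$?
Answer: $- \frac{263265322847561}{270075853395} \approx -974.78$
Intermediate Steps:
$W{\left(J,w \right)} = - \frac{817}{4}$ ($W{\left(J,w \right)} = \left(- \frac{1}{4}\right) 817 = - \frac{817}{4}$)
$r{\left(L,M \right)} = 5 + L$
$b = 784996$ ($b = \left(146 + 740\right)^{2} = 886^{2} = 784996$)
$c = \frac{3777}{4}$ ($c = \left(5 + 735\right) - - \frac{817}{4} = 740 + \frac{817}{4} = \frac{3777}{4} \approx 944.25$)
$P = - \frac{1871433}{1931348}$ ($P = \left(-1871433\right) \frac{1}{1931348} = - \frac{1871433}{1931348} \approx -0.96898$)
$\frac{c}{P} + \frac{b}{-2597670} = \frac{3777}{4 \left(- \frac{1871433}{1931348}\right)} + \frac{784996}{-2597670} = \frac{3777}{4} \left(- \frac{1931348}{1871433}\right) + 784996 \left(- \frac{1}{2597670}\right) = - \frac{607891783}{623811} - \frac{392498}{1298835} = - \frac{263265322847561}{270075853395}$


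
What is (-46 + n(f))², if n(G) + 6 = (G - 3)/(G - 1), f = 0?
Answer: 2401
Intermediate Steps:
n(G) = -6 + (-3 + G)/(-1 + G) (n(G) = -6 + (G - 3)/(G - 1) = -6 + (-3 + G)/(-1 + G))
(-46 + n(f))² = (-46 + (3 - 5*0)/(-1 + 0))² = (-46 + (3 + 0)/(-1))² = (-46 - 1*3)² = (-46 - 3)² = (-49)² = 2401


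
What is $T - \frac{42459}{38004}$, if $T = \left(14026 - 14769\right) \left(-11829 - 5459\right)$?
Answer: $\frac{162720243159}{12668} \approx 1.2845 \cdot 10^{7}$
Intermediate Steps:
$T = 12844984$ ($T = \left(-743\right) \left(-17288\right) = 12844984$)
$T - \frac{42459}{38004} = 12844984 - \frac{42459}{38004} = 12844984 - 42459 \cdot \frac{1}{38004} = 12844984 - \frac{14153}{12668} = \frac{162720243159}{12668}$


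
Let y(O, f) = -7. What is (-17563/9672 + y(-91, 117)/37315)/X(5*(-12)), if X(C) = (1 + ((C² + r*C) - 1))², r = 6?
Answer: -50417773/291438150336000 ≈ -1.7300e-7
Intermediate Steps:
X(C) = (C² + 6*C)² (X(C) = (1 + ((C² + 6*C) - 1))² = (1 + (-1 + C² + 6*C))² = (C² + 6*C)²)
(-17563/9672 + y(-91, 117)/37315)/X(5*(-12)) = (-17563/9672 - 7/37315)/(((5*(-12))²*(6 + 5*(-12))²)) = (-17563*1/9672 - 7*1/37315)/(((-60)²*(6 - 60)²)) = (-1351/744 - 7/37315)/((3600*(-54)²)) = -50417773/(27762360*(3600*2916)) = -50417773/27762360/10497600 = -50417773/27762360*1/10497600 = -50417773/291438150336000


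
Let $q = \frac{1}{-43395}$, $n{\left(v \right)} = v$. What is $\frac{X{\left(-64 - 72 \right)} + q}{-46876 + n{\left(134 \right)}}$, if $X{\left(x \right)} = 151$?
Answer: $- \frac{3276322}{1014184545} \approx -0.0032305$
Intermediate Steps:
$q = - \frac{1}{43395} \approx -2.3044 \cdot 10^{-5}$
$\frac{X{\left(-64 - 72 \right)} + q}{-46876 + n{\left(134 \right)}} = \frac{151 - \frac{1}{43395}}{-46876 + 134} = \frac{6552644}{43395 \left(-46742\right)} = \frac{6552644}{43395} \left(- \frac{1}{46742}\right) = - \frac{3276322}{1014184545}$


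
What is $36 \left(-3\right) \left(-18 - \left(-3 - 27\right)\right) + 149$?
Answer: $-1147$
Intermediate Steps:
$36 \left(-3\right) \left(-18 - \left(-3 - 27\right)\right) + 149 = - 108 \left(-18 - -30\right) + 149 = - 108 \left(-18 + 30\right) + 149 = \left(-108\right) 12 + 149 = -1296 + 149 = -1147$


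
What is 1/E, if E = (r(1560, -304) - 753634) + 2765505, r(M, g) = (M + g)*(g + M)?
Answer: 1/3589407 ≈ 2.7860e-7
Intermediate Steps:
r(M, g) = (M + g)² (r(M, g) = (M + g)*(M + g) = (M + g)²)
E = 3589407 (E = ((1560 - 304)² - 753634) + 2765505 = (1256² - 753634) + 2765505 = (1577536 - 753634) + 2765505 = 823902 + 2765505 = 3589407)
1/E = 1/3589407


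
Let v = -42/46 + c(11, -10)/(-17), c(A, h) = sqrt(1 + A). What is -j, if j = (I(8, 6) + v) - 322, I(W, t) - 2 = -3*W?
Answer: 7933/23 + 2*sqrt(3)/17 ≈ 345.12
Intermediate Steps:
I(W, t) = 2 - 3*W
v = -21/23 - 2*sqrt(3)/17 (v = -42/46 + sqrt(1 + 11)/(-17) = -42*1/46 + sqrt(12)*(-1/17) = -21/23 + (2*sqrt(3))*(-1/17) = -21/23 - 2*sqrt(3)/17 ≈ -1.1168)
j = -7933/23 - 2*sqrt(3)/17 (j = ((2 - 3*8) + (-21/23 - 2*sqrt(3)/17)) - 322 = ((2 - 24) + (-21/23 - 2*sqrt(3)/17)) - 322 = (-22 + (-21/23 - 2*sqrt(3)/17)) - 322 = (-527/23 - 2*sqrt(3)/17) - 322 = -7933/23 - 2*sqrt(3)/17 ≈ -345.12)
-j = -(-7933/23 - 2*sqrt(3)/17) = 7933/23 + 2*sqrt(3)/17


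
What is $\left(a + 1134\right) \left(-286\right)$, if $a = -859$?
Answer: $-78650$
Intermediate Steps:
$\left(a + 1134\right) \left(-286\right) = \left(-859 + 1134\right) \left(-286\right) = 275 \left(-286\right) = -78650$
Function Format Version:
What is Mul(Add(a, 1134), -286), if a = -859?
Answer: -78650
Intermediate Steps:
Mul(Add(a, 1134), -286) = Mul(Add(-859, 1134), -286) = Mul(275, -286) = -78650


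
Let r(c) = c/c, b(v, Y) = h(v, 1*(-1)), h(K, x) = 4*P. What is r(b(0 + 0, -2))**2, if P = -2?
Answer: 1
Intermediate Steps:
h(K, x) = -8 (h(K, x) = 4*(-2) = -8)
b(v, Y) = -8
r(c) = 1
r(b(0 + 0, -2))**2 = 1**2 = 1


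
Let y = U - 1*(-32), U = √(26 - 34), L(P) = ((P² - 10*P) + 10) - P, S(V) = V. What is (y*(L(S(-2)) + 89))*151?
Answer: 604000 + 37750*I*√2 ≈ 6.04e+5 + 53387.0*I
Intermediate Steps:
L(P) = 10 + P² - 11*P (L(P) = (10 + P² - 10*P) - P = 10 + P² - 11*P)
U = 2*I*√2 (U = √(-8) = 2*I*√2 ≈ 2.8284*I)
y = 32 + 2*I*√2 (y = 2*I*√2 - 1*(-32) = 2*I*√2 + 32 = 32 + 2*I*√2 ≈ 32.0 + 2.8284*I)
(y*(L(S(-2)) + 89))*151 = ((32 + 2*I*√2)*((10 + (-2)² - 11*(-2)) + 89))*151 = ((32 + 2*I*√2)*((10 + 4 + 22) + 89))*151 = ((32 + 2*I*√2)*(36 + 89))*151 = ((32 + 2*I*√2)*125)*151 = (4000 + 250*I*√2)*151 = 604000 + 37750*I*√2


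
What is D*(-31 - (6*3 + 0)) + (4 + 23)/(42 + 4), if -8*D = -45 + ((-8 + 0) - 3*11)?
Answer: -48407/92 ≈ -526.16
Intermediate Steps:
D = 43/4 (D = -(-45 + ((-8 + 0) - 3*11))/8 = -(-45 + (-8 - 33))/8 = -(-45 - 41)/8 = -1/8*(-86) = 43/4 ≈ 10.750)
D*(-31 - (6*3 + 0)) + (4 + 23)/(42 + 4) = 43*(-31 - (6*3 + 0))/4 + (4 + 23)/(42 + 4) = 43*(-31 - (18 + 0))/4 + 27/46 = 43*(-31 - 1*18)/4 + 27*(1/46) = 43*(-31 - 18)/4 + 27/46 = (43/4)*(-49) + 27/46 = -2107/4 + 27/46 = -48407/92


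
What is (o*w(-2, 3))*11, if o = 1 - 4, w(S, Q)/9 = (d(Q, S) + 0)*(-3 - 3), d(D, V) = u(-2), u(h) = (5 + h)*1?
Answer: 5346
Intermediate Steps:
u(h) = 5 + h
d(D, V) = 3 (d(D, V) = 5 - 2 = 3)
w(S, Q) = -162 (w(S, Q) = 9*((3 + 0)*(-3 - 3)) = 9*(3*(-6)) = 9*(-18) = -162)
o = -3
(o*w(-2, 3))*11 = -3*(-162)*11 = 486*11 = 5346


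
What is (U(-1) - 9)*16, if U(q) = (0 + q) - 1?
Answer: -176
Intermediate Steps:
U(q) = -1 + q (U(q) = q - 1 = -1 + q)
(U(-1) - 9)*16 = ((-1 - 1) - 9)*16 = (-2 - 9)*16 = -11*16 = -176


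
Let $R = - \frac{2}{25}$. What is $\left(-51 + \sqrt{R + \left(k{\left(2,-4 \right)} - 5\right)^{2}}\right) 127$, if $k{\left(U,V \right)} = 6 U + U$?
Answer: $-6477 + \frac{2159 \sqrt{7}}{5} \approx -5334.6$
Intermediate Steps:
$k{\left(U,V \right)} = 7 U$
$R = - \frac{2}{25}$ ($R = \left(-2\right) \frac{1}{25} = - \frac{2}{25} \approx -0.08$)
$\left(-51 + \sqrt{R + \left(k{\left(2,-4 \right)} - 5\right)^{2}}\right) 127 = \left(-51 + \sqrt{- \frac{2}{25} + \left(7 \cdot 2 - 5\right)^{2}}\right) 127 = \left(-51 + \sqrt{- \frac{2}{25} + \left(14 - 5\right)^{2}}\right) 127 = \left(-51 + \sqrt{- \frac{2}{25} + 9^{2}}\right) 127 = \left(-51 + \sqrt{- \frac{2}{25} + 81}\right) 127 = \left(-51 + \sqrt{\frac{2023}{25}}\right) 127 = \left(-51 + \frac{17 \sqrt{7}}{5}\right) 127 = -6477 + \frac{2159 \sqrt{7}}{5}$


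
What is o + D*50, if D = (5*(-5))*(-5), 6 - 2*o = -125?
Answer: 12631/2 ≈ 6315.5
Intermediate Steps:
o = 131/2 (o = 3 - 1/2*(-125) = 3 + 125/2 = 131/2 ≈ 65.500)
D = 125 (D = -25*(-5) = 125)
o + D*50 = 131/2 + 125*50 = 131/2 + 6250 = 12631/2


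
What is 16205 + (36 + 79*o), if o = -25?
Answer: 14266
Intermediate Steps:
16205 + (36 + 79*o) = 16205 + (36 + 79*(-25)) = 16205 + (36 - 1975) = 16205 - 1939 = 14266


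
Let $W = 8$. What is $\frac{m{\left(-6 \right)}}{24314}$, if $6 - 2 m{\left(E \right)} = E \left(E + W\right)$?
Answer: $\frac{9}{24314} \approx 0.00037016$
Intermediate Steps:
$m{\left(E \right)} = 3 - \frac{E \left(8 + E\right)}{2}$ ($m{\left(E \right)} = 3 - \frac{E \left(E + 8\right)}{2} = 3 - \frac{E \left(8 + E\right)}{2}$)
$\frac{m{\left(-6 \right)}}{24314} = \frac{3 - -24 - \frac{\left(-6\right)^{2}}{2}}{24314} = \left(3 + 24 - 18\right) \frac{1}{24314} = 9 \cdot \frac{1}{24314} = \frac{9}{24314}$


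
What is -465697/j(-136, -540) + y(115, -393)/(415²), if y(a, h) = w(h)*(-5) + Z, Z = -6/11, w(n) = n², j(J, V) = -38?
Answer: 881928525437/71990050 ≈ 12251.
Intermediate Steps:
Z = -6/11 (Z = -6*1/11 = -6/11 ≈ -0.54545)
y(a, h) = -6/11 - 5*h² (y(a, h) = h²*(-5) - 6/11 = -5*h² - 6/11 = -6/11 - 5*h²)
-465697/j(-136, -540) + y(115, -393)/(415²) = -465697/(-38) + (-6/11 - 5*(-393)²)/(415²) = -465697*(-1/38) + (-6/11 - 5*154449)/172225 = 465697/38 + (-6/11 - 772245)*(1/172225) = 465697/38 - 8494701/11*1/172225 = 465697/38 - 8494701/1894475 = 881928525437/71990050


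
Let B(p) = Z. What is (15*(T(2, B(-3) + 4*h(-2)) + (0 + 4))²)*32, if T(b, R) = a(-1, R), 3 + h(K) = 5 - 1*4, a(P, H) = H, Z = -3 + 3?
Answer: 7680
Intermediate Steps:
Z = 0
B(p) = 0
h(K) = -2 (h(K) = -3 + (5 - 1*4) = -3 + (5 - 4) = -3 + 1 = -2)
T(b, R) = R
(15*(T(2, B(-3) + 4*h(-2)) + (0 + 4))²)*32 = (15*((0 + 4*(-2)) + (0 + 4))²)*32 = (15*((0 - 8) + 4)²)*32 = (15*(-8 + 4)²)*32 = (15*(-4)²)*32 = (15*16)*32 = 240*32 = 7680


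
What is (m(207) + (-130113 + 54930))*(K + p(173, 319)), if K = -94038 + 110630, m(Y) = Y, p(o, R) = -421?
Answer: -1212436896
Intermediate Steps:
K = 16592
(m(207) + (-130113 + 54930))*(K + p(173, 319)) = (207 + (-130113 + 54930))*(16592 - 421) = (207 - 75183)*16171 = -74976*16171 = -1212436896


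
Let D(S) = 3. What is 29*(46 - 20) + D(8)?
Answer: 757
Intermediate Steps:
29*(46 - 20) + D(8) = 29*(46 - 20) + 3 = 29*26 + 3 = 754 + 3 = 757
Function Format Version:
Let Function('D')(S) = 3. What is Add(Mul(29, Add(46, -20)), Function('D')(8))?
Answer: 757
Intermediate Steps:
Add(Mul(29, Add(46, -20)), Function('D')(8)) = Add(Mul(29, Add(46, -20)), 3) = Add(Mul(29, 26), 3) = Add(754, 3) = 757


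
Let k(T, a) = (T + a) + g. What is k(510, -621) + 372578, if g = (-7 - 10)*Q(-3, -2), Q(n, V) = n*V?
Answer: 372365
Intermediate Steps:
Q(n, V) = V*n
g = -102 (g = (-7 - 10)*(-2*(-3)) = -17*6 = -102)
k(T, a) = -102 + T + a (k(T, a) = (T + a) - 102 = -102 + T + a)
k(510, -621) + 372578 = (-102 + 510 - 621) + 372578 = -213 + 372578 = 372365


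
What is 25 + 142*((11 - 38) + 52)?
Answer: 3575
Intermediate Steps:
25 + 142*((11 - 38) + 52) = 25 + 142*(-27 + 52) = 25 + 142*25 = 25 + 3550 = 3575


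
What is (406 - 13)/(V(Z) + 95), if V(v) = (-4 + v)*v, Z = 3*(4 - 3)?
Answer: 393/92 ≈ 4.2717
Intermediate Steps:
Z = 3 (Z = 3*1 = 3)
V(v) = v*(-4 + v)
(406 - 13)/(V(Z) + 95) = (406 - 13)/(3*(-4 + 3) + 95) = 393/(3*(-1) + 95) = 393/(-3 + 95) = 393/92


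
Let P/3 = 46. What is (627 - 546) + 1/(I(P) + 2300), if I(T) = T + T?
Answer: 208657/2576 ≈ 81.000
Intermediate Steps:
P = 138 (P = 3*46 = 138)
I(T) = 2*T
(627 - 546) + 1/(I(P) + 2300) = (627 - 546) + 1/(2*138 + 2300) = 81 + 1/(276 + 2300) = 81 + 1/2576 = 208657/2576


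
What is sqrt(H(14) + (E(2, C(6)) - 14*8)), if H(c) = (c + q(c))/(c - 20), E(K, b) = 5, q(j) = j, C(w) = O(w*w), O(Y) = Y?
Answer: I*sqrt(1005)/3 ≈ 10.567*I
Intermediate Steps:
C(w) = w**2 (C(w) = w*w = w**2)
H(c) = 2*c/(-20 + c) (H(c) = (c + c)/(c - 20) = (2*c)/(-20 + c) = 2*c/(-20 + c))
sqrt(H(14) + (E(2, C(6)) - 14*8)) = sqrt(2*14/(-20 + 14) + (5 - 14*8)) = sqrt(2*14/(-6) + (5 - 112)) = sqrt(2*14*(-1/6) - 107) = sqrt(-14/3 - 107) = sqrt(-335/3) = I*sqrt(1005)/3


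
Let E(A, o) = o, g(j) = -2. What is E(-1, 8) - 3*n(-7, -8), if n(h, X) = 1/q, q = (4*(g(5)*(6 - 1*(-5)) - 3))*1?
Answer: 803/100 ≈ 8.0300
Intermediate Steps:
q = -100 (q = (4*(-2*(6 - 1*(-5)) - 3))*1 = (4*(-2*(6 + 5) - 3))*1 = (4*(-2*11 - 3))*1 = (4*(-22 - 3))*1 = (4*(-25))*1 = -100*1 = -100)
n(h, X) = -1/100 (n(h, X) = 1/(-100) = -1/100)
E(-1, 8) - 3*n(-7, -8) = 8 - 3*(-1/100) = 8 + 3/100 = 803/100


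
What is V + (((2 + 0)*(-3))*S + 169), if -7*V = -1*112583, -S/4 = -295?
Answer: 64206/7 ≈ 9172.3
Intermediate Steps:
S = 1180 (S = -4*(-295) = 1180)
V = 112583/7 (V = -(-1)*112583/7 = -⅐*(-112583) = 112583/7 ≈ 16083.)
V + (((2 + 0)*(-3))*S + 169) = 112583/7 + (((2 + 0)*(-3))*1180 + 169) = 112583/7 + ((2*(-3))*1180 + 169) = 112583/7 + (-6*1180 + 169) = 112583/7 + (-7080 + 169) = 112583/7 - 6911 = 64206/7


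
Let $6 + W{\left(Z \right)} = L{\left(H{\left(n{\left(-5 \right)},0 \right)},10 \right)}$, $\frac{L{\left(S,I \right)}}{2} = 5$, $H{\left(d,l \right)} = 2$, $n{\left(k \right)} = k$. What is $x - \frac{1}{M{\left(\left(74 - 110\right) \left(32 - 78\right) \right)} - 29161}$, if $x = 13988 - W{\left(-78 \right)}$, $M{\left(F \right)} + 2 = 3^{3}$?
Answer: $\frac{407437825}{29136} \approx 13984.0$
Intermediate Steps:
$L{\left(S,I \right)} = 10$ ($L{\left(S,I \right)} = 2 \cdot 5 = 10$)
$W{\left(Z \right)} = 4$ ($W{\left(Z \right)} = -6 + 10 = 4$)
$M{\left(F \right)} = 25$ ($M{\left(F \right)} = -2 + 3^{3} = -2 + 27 = 25$)
$x = 13984$ ($x = 13988 - 4 = 13984$)
$x - \frac{1}{M{\left(\left(74 - 110\right) \left(32 - 78\right) \right)} - 29161} = 13984 - \frac{1}{25 - 29161} = 13984 - \frac{1}{-29136} = 13984 - - \frac{1}{29136} = 13984 + \frac{1}{29136} = \frac{407437825}{29136}$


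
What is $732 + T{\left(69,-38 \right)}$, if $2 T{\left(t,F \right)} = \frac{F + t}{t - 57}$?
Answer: $\frac{17599}{24} \approx 733.29$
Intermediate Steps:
$T{\left(t,F \right)} = \frac{F + t}{2 \left(-57 + t\right)}$ ($T{\left(t,F \right)} = \frac{\left(F + t\right) \frac{1}{t - 57}}{2} = \frac{\left(F + t\right) \frac{1}{-57 + t}}{2} = \frac{\frac{1}{-57 + t} \left(F + t\right)}{2} = \frac{F + t}{2 \left(-57 + t\right)}$)
$732 + T{\left(69,-38 \right)} = 732 + \frac{-38 + 69}{2 \left(-57 + 69\right)} = 732 + \frac{1}{2} \cdot \frac{1}{12} \cdot 31 = 732 + \frac{31}{24} = \frac{17599}{24}$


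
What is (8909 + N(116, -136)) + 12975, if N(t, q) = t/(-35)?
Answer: 765824/35 ≈ 21881.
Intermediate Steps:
N(t, q) = -t/35 (N(t, q) = t*(-1/35) = -t/35)
(8909 + N(116, -136)) + 12975 = (8909 - 1/35*116) + 12975 = (8909 - 116/35) + 12975 = 311699/35 + 12975 = 765824/35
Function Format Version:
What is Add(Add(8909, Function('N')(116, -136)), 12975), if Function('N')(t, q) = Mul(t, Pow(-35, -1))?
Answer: Rational(765824, 35) ≈ 21881.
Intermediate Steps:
Function('N')(t, q) = Mul(Rational(-1, 35), t) (Function('N')(t, q) = Mul(t, Rational(-1, 35)) = Mul(Rational(-1, 35), t))
Add(Add(8909, Function('N')(116, -136)), 12975) = Add(Add(8909, Mul(Rational(-1, 35), 116)), 12975) = Add(Add(8909, Rational(-116, 35)), 12975) = Add(Rational(311699, 35), 12975) = Rational(765824, 35)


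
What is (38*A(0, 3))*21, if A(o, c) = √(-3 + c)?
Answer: 0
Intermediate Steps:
(38*A(0, 3))*21 = (38*√(-3 + 3))*21 = (38*√0)*21 = (38*0)*21 = 0*21 = 0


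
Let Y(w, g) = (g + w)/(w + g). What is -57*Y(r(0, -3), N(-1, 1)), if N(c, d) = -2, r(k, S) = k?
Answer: -57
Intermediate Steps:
Y(w, g) = 1 (Y(w, g) = (g + w)/(g + w) = 1)
-57*Y(r(0, -3), N(-1, 1)) = -57*1 = -57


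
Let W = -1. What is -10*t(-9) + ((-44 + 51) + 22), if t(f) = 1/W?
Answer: 39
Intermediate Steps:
t(f) = -1 (t(f) = 1/(-1) = -1)
-10*t(-9) + ((-44 + 51) + 22) = -10*(-1) + ((-44 + 51) + 22) = 10 + (7 + 22) = 10 + 29 = 39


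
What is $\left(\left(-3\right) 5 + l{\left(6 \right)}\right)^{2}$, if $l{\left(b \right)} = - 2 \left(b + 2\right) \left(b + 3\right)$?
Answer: $25281$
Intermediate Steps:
$l{\left(b \right)} = - 2 \left(2 + b\right) \left(3 + b\right)$
$\left(\left(-3\right) 5 + l{\left(6 \right)}\right)^{2} = \left(\left(-3\right) 5 - \left(72 + 72\right)\right)^{2} = \left(-15 - 144\right)^{2} = \left(-159\right)^{2} = 25281$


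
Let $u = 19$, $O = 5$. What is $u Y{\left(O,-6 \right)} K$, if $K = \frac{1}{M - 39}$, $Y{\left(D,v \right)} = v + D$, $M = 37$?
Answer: $\frac{19}{2} \approx 9.5$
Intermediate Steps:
$Y{\left(D,v \right)} = D + v$
$K = - \frac{1}{2}$ ($K = \frac{1}{37 - 39} = \frac{1}{-2} = - \frac{1}{2} \approx -0.5$)
$u Y{\left(O,-6 \right)} K = 19 \left(5 - 6\right) \left(- \frac{1}{2}\right) = 19 \left(-1\right) \left(- \frac{1}{2}\right) = \left(-19\right) \left(- \frac{1}{2}\right) = \frac{19}{2}$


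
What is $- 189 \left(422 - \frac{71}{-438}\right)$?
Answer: $- \frac{11649141}{146} \approx -79789.0$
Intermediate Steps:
$- 189 \left(422 - \frac{71}{-438}\right) = - 189 \left(422 - - \frac{71}{438}\right) = - 189 \left(422 + \frac{71}{438}\right) = \left(-189\right) \frac{184907}{438} = - \frac{11649141}{146}$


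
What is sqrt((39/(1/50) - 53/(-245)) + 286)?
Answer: sqrt(2739365)/35 ≈ 47.289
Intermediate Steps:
sqrt((39/(1/50) - 53/(-245)) + 286) = sqrt((39/(1/50) - 53*(-1/245)) + 286) = sqrt((39*50 + 53/245) + 286) = sqrt((1950 + 53/245) + 286) = sqrt(477803/245 + 286) = sqrt(547873/245) = sqrt(2739365)/35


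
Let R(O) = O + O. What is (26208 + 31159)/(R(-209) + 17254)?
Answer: 57367/16836 ≈ 3.4074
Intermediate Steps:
R(O) = 2*O
(26208 + 31159)/(R(-209) + 17254) = (26208 + 31159)/(2*(-209) + 17254) = 57367/(-418 + 17254) = 57367/16836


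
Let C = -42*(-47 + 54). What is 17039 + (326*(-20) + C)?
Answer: 10225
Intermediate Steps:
C = -294 (C = -42*7 = -294)
17039 + (326*(-20) + C) = 17039 + (326*(-20) - 294) = 17039 + (-6520 - 294) = 17039 - 6814 = 10225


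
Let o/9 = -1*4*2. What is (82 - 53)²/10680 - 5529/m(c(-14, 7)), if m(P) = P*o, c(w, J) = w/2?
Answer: -33927/3115 ≈ -10.891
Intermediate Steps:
o = -72 (o = 9*(-1*4*2) = 9*(-4*2) = 9*(-8) = -72)
c(w, J) = w/2 (c(w, J) = w*(½) = w/2)
m(P) = -72*P (m(P) = P*(-72) = -72*P)
(82 - 53)²/10680 - 5529/m(c(-14, 7)) = (82 - 53)²/10680 - 5529/((-36*(-14))) = 29²*(1/10680) - 5529/((-72*(-7))) = 841*(1/10680) - 5529/504 = 841/10680 - 5529*1/504 = 841/10680 - 1843/168 = -33927/3115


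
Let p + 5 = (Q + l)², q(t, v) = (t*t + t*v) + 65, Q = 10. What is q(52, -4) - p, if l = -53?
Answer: 717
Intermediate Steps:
q(t, v) = 65 + t² + t*v (q(t, v) = (t² + t*v) + 65 = 65 + t² + t*v)
p = 1844 (p = -5 + (10 - 53)² = -5 + (-43)² = -5 + 1849 = 1844)
q(52, -4) - p = (65 + 52² + 52*(-4)) - 1*1844 = (65 + 2704 - 208) - 1844 = 2561 - 1844 = 717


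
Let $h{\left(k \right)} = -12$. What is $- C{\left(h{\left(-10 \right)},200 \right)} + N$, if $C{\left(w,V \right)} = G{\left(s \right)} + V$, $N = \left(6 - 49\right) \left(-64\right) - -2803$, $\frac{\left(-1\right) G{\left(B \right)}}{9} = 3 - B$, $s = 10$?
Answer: $5292$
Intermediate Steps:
$G{\left(B \right)} = -27 + 9 B$ ($G{\left(B \right)} = - 9 \left(3 - B\right) = -27 + 9 B$)
$N = 5555$ ($N = \left(-43\right) \left(-64\right) + 2803 = 2752 + 2803 = 5555$)
$C{\left(w,V \right)} = 63 + V$ ($C{\left(w,V \right)} = \left(-27 + 9 \cdot 10\right) + V = \left(-27 + 90\right) + V = 63 + V$)
$- C{\left(h{\left(-10 \right)},200 \right)} + N = - (63 + 200) + 5555 = \left(-1\right) 263 + 5555 = -263 + 5555 = 5292$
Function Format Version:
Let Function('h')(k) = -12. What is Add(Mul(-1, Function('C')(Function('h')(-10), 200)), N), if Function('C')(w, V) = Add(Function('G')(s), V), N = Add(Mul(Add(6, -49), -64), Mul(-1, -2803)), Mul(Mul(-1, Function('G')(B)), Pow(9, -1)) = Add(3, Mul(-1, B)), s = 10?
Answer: 5292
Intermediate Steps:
Function('G')(B) = Add(-27, Mul(9, B)) (Function('G')(B) = Mul(-9, Add(3, Mul(-1, B))) = Add(-27, Mul(9, B)))
N = 5555 (N = Add(Mul(-43, -64), 2803) = Add(2752, 2803) = 5555)
Function('C')(w, V) = Add(63, V) (Function('C')(w, V) = Add(Add(-27, Mul(9, 10)), V) = Add(Add(-27, 90), V) = Add(63, V))
Add(Mul(-1, Function('C')(Function('h')(-10), 200)), N) = Add(Mul(-1, Add(63, 200)), 5555) = Add(Mul(-1, 263), 5555) = Add(-263, 5555) = 5292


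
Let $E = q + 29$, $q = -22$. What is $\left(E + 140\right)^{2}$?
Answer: $21609$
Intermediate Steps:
$E = 7$ ($E = -22 + 29 = 7$)
$\left(E + 140\right)^{2} = \left(7 + 140\right)^{2} = 147^{2} = 21609$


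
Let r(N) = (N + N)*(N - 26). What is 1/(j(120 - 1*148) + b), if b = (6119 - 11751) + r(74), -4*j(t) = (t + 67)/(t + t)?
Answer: 224/329767 ≈ 0.00067927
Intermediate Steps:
j(t) = -(67 + t)/(8*t) (j(t) = -(t + 67)/(4*(t + t)) = -(67 + t)/(4*(2*t)) = -(67 + t)*1/(2*t)/4 = -(67 + t)/(8*t))
r(N) = 2*N*(-26 + N) (r(N) = (2*N)*(-26 + N) = 2*N*(-26 + N))
b = 1472 (b = (6119 - 11751) + 2*74*(-26 + 74) = -5632 + 2*74*48 = -5632 + 7104 = 1472)
1/(j(120 - 1*148) + b) = 1/((-67 - (120 - 1*148))/(8*(120 - 1*148)) + 1472) = 1/((-67 - (120 - 148))/(8*(120 - 148)) + 1472) = 1/((⅛)*(-67 - 1*(-28))/(-28) + 1472) = 1/((⅛)*(-1/28)*(-67 + 28) + 1472) = 1/((⅛)*(-1/28)*(-39) + 1472) = 1/(39/224 + 1472) = 1/(329767/224) = 224/329767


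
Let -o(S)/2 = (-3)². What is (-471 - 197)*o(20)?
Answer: 12024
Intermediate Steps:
o(S) = -18 (o(S) = -2*(-3)² = -2*9 = -18)
(-471 - 197)*o(20) = (-471 - 197)*(-18) = -668*(-18) = 12024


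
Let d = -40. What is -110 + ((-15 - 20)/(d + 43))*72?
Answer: -950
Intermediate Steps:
-110 + ((-15 - 20)/(d + 43))*72 = -110 + ((-15 - 20)/(-40 + 43))*72 = -110 - 35/3*72 = -110 - 840 = -950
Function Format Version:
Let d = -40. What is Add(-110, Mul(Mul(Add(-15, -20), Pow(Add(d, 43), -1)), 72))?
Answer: -950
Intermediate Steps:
Add(-110, Mul(Mul(Add(-15, -20), Pow(Add(d, 43), -1)), 72)) = Add(-110, Mul(Mul(Add(-15, -20), Pow(Add(-40, 43), -1)), 72)) = Add(-110, Mul(Mul(-35, Pow(3, -1)), 72)) = Add(-110, Mul(Mul(-35, Rational(1, 3)), 72)) = Add(-110, Mul(Rational(-35, 3), 72)) = Add(-110, -840) = -950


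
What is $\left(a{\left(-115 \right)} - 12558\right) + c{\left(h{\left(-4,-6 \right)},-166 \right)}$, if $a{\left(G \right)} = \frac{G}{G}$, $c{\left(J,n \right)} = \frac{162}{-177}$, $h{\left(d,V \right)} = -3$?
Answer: $- \frac{740917}{59} \approx -12558.0$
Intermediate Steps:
$c{\left(J,n \right)} = - \frac{54}{59}$ ($c{\left(J,n \right)} = 162 \left(- \frac{1}{177}\right) = - \frac{54}{59}$)
$a{\left(G \right)} = 1$
$\left(a{\left(-115 \right)} - 12558\right) + c{\left(h{\left(-4,-6 \right)},-166 \right)} = \left(1 - 12558\right) - \frac{54}{59} = -12557 - \frac{54}{59} = - \frac{740917}{59}$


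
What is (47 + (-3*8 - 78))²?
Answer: 3025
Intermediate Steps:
(47 + (-3*8 - 78))² = (47 + (-24 - 78))² = (47 - 102)² = (-55)² = 3025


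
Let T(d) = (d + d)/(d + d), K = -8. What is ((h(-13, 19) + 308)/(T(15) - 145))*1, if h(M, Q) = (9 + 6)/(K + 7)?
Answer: -293/144 ≈ -2.0347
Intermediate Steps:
T(d) = 1 (T(d) = (2*d)/((2*d)) = (2*d)*(1/(2*d)) = 1)
h(M, Q) = -15 (h(M, Q) = (9 + 6)/(-8 + 7) = 15/(-1) = 15*(-1) = -15)
((h(-13, 19) + 308)/(T(15) - 145))*1 = ((-15 + 308)/(1 - 145))*1 = (293/(-144))*1 = (293*(-1/144))*1 = -293/144*1 = -293/144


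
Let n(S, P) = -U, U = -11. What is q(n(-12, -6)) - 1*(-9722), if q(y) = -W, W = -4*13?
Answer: 9774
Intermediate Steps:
W = -52
n(S, P) = 11 (n(S, P) = -1*(-11) = 11)
q(y) = 52 (q(y) = -1*(-52) = 52)
q(n(-12, -6)) - 1*(-9722) = 52 - 1*(-9722) = 52 + 9722 = 9774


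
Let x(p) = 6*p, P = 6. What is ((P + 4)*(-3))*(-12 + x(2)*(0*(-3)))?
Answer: 360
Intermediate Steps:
((P + 4)*(-3))*(-12 + x(2)*(0*(-3))) = ((6 + 4)*(-3))*(-12 + (6*2)*(0*(-3))) = (10*(-3))*(-12 + 12*0) = -30*(-12 + 0) = -30*(-12) = 360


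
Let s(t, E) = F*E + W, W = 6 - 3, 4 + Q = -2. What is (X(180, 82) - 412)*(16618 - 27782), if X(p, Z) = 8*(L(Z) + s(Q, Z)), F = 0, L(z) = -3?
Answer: 4599568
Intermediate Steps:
Q = -6 (Q = -4 - 2 = -6)
W = 3
s(t, E) = 3 (s(t, E) = 0*E + 3 = 0 + 3 = 3)
X(p, Z) = 0 (X(p, Z) = 8*(-3 + 3) = 8*0 = 0)
(X(180, 82) - 412)*(16618 - 27782) = (0 - 412)*(16618 - 27782) = -412*(-11164) = 4599568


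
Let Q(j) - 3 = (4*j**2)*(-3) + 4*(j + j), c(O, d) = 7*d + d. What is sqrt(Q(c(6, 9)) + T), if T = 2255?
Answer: I*sqrt(59374) ≈ 243.67*I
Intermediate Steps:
c(O, d) = 8*d
Q(j) = 3 - 12*j**2 + 8*j (Q(j) = 3 + ((4*j**2)*(-3) + 4*(j + j)) = 3 + (-12*j**2 + 4*(2*j)) = 3 + (-12*j**2 + 8*j) = 3 - 12*j**2 + 8*j)
sqrt(Q(c(6, 9)) + T) = sqrt((3 - 12*(8*9)**2 + 8*(8*9)) + 2255) = sqrt((3 - 12*72**2 + 8*72) + 2255) = sqrt((3 - 12*5184 + 576) + 2255) = sqrt((3 - 62208 + 576) + 2255) = sqrt(-61629 + 2255) = sqrt(-59374) = I*sqrt(59374)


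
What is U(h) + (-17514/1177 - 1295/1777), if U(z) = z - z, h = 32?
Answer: -32646593/2091529 ≈ -15.609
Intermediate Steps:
U(z) = 0
U(h) + (-17514/1177 - 1295/1777) = 0 + (-17514/1177 - 1295/1777) = 0 - 32646593/2091529 = -32646593/2091529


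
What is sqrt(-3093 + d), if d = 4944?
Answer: sqrt(1851) ≈ 43.023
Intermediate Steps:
sqrt(-3093 + d) = sqrt(-3093 + 4944) = sqrt(1851)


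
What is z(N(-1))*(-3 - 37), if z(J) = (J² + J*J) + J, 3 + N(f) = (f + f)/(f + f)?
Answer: -240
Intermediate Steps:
N(f) = -2 (N(f) = -3 + (f + f)/(f + f) = -3 + (2*f)/((2*f)) = -3 + (2*f)*(1/(2*f)) = -3 + 1 = -2)
z(J) = J + 2*J² (z(J) = (J² + J²) + J = 2*J² + J = J + 2*J²)
z(N(-1))*(-3 - 37) = (-2*(1 + 2*(-2)))*(-3 - 37) = -2*(1 - 4)*(-40) = -2*(-3)*(-40) = 6*(-40) = -240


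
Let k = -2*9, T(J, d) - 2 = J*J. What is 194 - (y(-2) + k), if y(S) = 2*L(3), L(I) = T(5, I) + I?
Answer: 152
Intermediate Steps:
T(J, d) = 2 + J**2 (T(J, d) = 2 + J*J = 2 + J**2)
L(I) = 27 + I (L(I) = (2 + 5**2) + I = (2 + 25) + I = 27 + I)
k = -18
y(S) = 60 (y(S) = 2*(27 + 3) = 2*30 = 60)
194 - (y(-2) + k) = 194 - (60 - 18) = 194 - 1*42 = 194 - 42 = 152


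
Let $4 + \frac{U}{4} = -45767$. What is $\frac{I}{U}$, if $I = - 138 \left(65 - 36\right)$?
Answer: $\frac{667}{30514} \approx 0.021859$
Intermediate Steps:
$U = -183084$ ($U = -16 + 4 \left(-45767\right) = -16 - 183068 = -183084$)
$I = -4002$ ($I = \left(-138\right) 29 = -4002$)
$\frac{I}{U} = - \frac{4002}{-183084} = \left(-4002\right) \left(- \frac{1}{183084}\right) = \frac{667}{30514}$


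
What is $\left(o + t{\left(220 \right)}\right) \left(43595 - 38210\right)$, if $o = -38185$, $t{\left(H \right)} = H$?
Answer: $-204441525$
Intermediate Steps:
$\left(o + t{\left(220 \right)}\right) \left(43595 - 38210\right) = \left(-38185 + 220\right) \left(43595 - 38210\right) = \left(-37965\right) 5385 = -204441525$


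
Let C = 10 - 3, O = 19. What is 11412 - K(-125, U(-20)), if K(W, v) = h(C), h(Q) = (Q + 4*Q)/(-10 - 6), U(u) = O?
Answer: 182627/16 ≈ 11414.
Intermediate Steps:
C = 7
U(u) = 19
h(Q) = -5*Q/16 (h(Q) = (5*Q)/(-16) = (5*Q)*(-1/16) = -5*Q/16)
K(W, v) = -35/16 (K(W, v) = -5/16*7 = -35/16)
11412 - K(-125, U(-20)) = 11412 - 1*(-35/16) = 11412 + 35/16 = 182627/16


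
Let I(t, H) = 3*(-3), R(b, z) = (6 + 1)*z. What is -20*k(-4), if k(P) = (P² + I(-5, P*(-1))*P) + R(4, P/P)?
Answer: -1180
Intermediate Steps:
R(b, z) = 7*z
I(t, H) = -9
k(P) = 7 + P² - 9*P (k(P) = (P² - 9*P) + 7*(P/P) = (P² - 9*P) + 7*1 = (P² - 9*P) + 7 = 7 + P² - 9*P)
-20*k(-4) = -20*(7 + (-4)² - 9*(-4)) = -20*(7 + 16 + 36) = -20*59 = -1180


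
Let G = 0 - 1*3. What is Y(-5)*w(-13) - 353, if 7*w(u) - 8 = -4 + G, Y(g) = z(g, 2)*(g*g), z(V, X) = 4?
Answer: -2371/7 ≈ -338.71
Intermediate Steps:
G = -3 (G = 0 - 3 = -3)
Y(g) = 4*g² (Y(g) = 4*(g*g) = 4*g²)
w(u) = ⅐ (w(u) = 8/7 + (-4 - 3)/7 = 8/7 + (⅐)*(-7) = 8/7 - 1 = ⅐)
Y(-5)*w(-13) - 353 = (4*(-5)²)*(⅐) - 353 = (4*25)*(⅐) - 353 = 100*(⅐) - 353 = 100/7 - 353 = -2371/7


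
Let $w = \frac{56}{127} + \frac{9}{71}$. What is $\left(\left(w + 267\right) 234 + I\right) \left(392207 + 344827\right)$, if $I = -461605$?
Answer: $- \frac{2651649563511642}{9017} \approx -2.9407 \cdot 10^{11}$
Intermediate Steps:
$w = \frac{5119}{9017}$ ($w = 56 \cdot \frac{1}{127} + 9 \cdot \frac{1}{71} = \frac{56}{127} + \frac{9}{71} = \frac{5119}{9017} \approx 0.56771$)
$\left(\left(w + 267\right) 234 + I\right) \left(392207 + 344827\right) = \left(\left(\frac{5119}{9017} + 267\right) 234 - 461605\right) \left(392207 + 344827\right) = \left(\frac{2412658}{9017} \cdot 234 - 461605\right) 737034 = \left(\frac{564561972}{9017} - 461605\right) 737034 = \left(- \frac{3597730313}{9017}\right) 737034 = - \frac{2651649563511642}{9017}$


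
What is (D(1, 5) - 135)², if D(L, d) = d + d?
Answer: 15625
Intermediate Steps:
D(L, d) = 2*d
(D(1, 5) - 135)² = (2*5 - 135)² = (10 - 135)² = (-125)² = 15625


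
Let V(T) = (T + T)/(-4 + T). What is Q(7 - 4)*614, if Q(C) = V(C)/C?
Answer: -1228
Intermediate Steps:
V(T) = 2*T/(-4 + T) (V(T) = (2*T)/(-4 + T) = 2*T/(-4 + T))
Q(C) = 2/(-4 + C) (Q(C) = (2*C/(-4 + C))/C = 2/(-4 + C))
Q(7 - 4)*614 = (2/(-4 + (7 - 4)))*614 = (2/(-4 + 3))*614 = (2/(-1))*614 = (2*(-1))*614 = -2*614 = -1228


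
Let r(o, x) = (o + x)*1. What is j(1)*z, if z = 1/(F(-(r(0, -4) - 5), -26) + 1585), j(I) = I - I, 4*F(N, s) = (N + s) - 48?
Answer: 0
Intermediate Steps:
r(o, x) = o + x
F(N, s) = -12 + N/4 + s/4 (F(N, s) = ((N + s) - 48)/4 = (-48 + N + s)/4 = -12 + N/4 + s/4)
j(I) = 0
z = 4/6275 (z = 1/((-12 + (-((0 - 4) - 5))/4 + (¼)*(-26)) + 1585) = 1/((-12 + (-(-4 - 5))/4 - 13/2) + 1585) = 1/((-12 + (-1*(-9))/4 - 13/2) + 1585) = 1/((-12 + (¼)*9 - 13/2) + 1585) = 1/((-12 + 9/4 - 13/2) + 1585) = 1/(-65/4 + 1585) = 1/(6275/4) = 4/6275 ≈ 0.00063745)
j(1)*z = 0*(4/6275) = 0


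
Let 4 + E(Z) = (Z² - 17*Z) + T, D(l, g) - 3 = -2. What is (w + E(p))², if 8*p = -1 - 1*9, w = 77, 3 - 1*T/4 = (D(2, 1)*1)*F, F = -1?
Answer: 3200521/256 ≈ 12502.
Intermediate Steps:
D(l, g) = 1 (D(l, g) = 3 - 2 = 1)
T = 16 (T = 12 - 4*1*1*(-1) = 12 - 4*(-1) = 12 + 4 = 16)
p = -5/4 (p = (-1 - 1*9)/8 = (-1 - 9)/8 = (⅛)*(-10) = -5/4 ≈ -1.2500)
E(Z) = 12 + Z² - 17*Z (E(Z) = -4 + ((Z² - 17*Z) + 16) = -4 + (16 + Z² - 17*Z) = 12 + Z² - 17*Z)
(w + E(p))² = (77 + (12 + (-5/4)² - 17*(-5/4)))² = (77 + (12 + 25/16 + 85/4))² = (77 + 557/16)² = (1789/16)² = 3200521/256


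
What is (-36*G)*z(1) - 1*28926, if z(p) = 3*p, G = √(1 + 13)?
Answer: -28926 - 108*√14 ≈ -29330.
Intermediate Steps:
G = √14 ≈ 3.7417
(-36*G)*z(1) - 1*28926 = (-36*√14)*(3*1) - 1*28926 = -36*√14*3 - 28926 = -108*√14 - 28926 = -28926 - 108*√14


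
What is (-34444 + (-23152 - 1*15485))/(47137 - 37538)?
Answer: -73081/9599 ≈ -7.6134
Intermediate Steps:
(-34444 + (-23152 - 1*15485))/(47137 - 37538) = (-34444 + (-23152 - 15485))/9599 = (-34444 - 38637)*(1/9599) = -73081*1/9599 = -73081/9599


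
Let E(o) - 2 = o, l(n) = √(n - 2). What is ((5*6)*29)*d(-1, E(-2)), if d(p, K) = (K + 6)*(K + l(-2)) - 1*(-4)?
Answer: 3480 + 10440*I ≈ 3480.0 + 10440.0*I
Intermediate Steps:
l(n) = √(-2 + n)
E(o) = 2 + o
d(p, K) = 4 + (6 + K)*(K + 2*I) (d(p, K) = (K + 6)*(K + √(-2 - 2)) - 1*(-4) = (6 + K)*(K + √(-4)) + 4 = (6 + K)*(K + 2*I) + 4 = 4 + (6 + K)*(K + 2*I))
((5*6)*29)*d(-1, E(-2)) = ((5*6)*29)*(4 + (2 - 2)² + 12*I + 2*(2 - 2)*(3 + I)) = (30*29)*(4 + 0² + 12*I + 2*0*(3 + I)) = 870*(4 + 0 + 12*I + 0) = 870*(4 + 12*I) = 3480 + 10440*I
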